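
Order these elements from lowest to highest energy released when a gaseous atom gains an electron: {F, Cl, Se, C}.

C, Se, F, Cl

C is in period 2, group 14; F is in period 2, group 17; Cl is in period 3, group 17; Se is in period 4, group 16.
Adding an electron releases more energy for atoms nearer the top right (short of the noble gases).
Here both period and group differ, so the two effects have to be weighed against each other.
Se > C: the two effects oppose for this pair; the across-period effect wins (195 vs 122 kJ/mol).
F > Se: both effects reinforce here, so F is clearly the higher of the two.
Cl > F: this pair runs against the simple trend — see the exception note.
Note the exception: Cl has a higher electron affinity than F, contrary to the simple trend — F's small 2p subshell makes the incoming electron feel strong e⁻–e⁻ repulsion, so Cl actually releases more energy on gaining an electron.
Tabulated electron affinity (kJ/mol): C 122, F 328, Cl 349, Se 195.
So from lowest to highest: C < Se < F < Cl.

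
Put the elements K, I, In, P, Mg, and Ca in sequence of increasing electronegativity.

K < Ca < Mg < In < P < I

Mg is in period 3, group 2; P is in period 3, group 15; K is in period 4, group 1; Ca is in period 4, group 2; In is in period 5, group 13; I is in period 5, group 17.
Smaller atoms with higher effective nuclear charge are more electronegative.
Neither a single period nor a single group — weigh both effects.
Ca > K: both are in period 4; the period trend gives Ca the larger value.
Mg > Ca: Mg sits above Ca in group 2, so the down-group effect alone puts Mg higher.
In > Mg: period and group pull opposite ways; the across-period shift dominates (1.78 vs 1.31).
P > In: relative to In, both the across-period and down-group shifts push P's electronegativity up.
I > P: period and group pull opposite ways; the across-period shift dominates (2.66 vs 2.19).
For reference (Pauling): Mg 1.31, P 2.19, K 0.82, Ca 1.00, In 1.78, I 2.66.
So from lowest to highest: K < Ca < Mg < In < P < I.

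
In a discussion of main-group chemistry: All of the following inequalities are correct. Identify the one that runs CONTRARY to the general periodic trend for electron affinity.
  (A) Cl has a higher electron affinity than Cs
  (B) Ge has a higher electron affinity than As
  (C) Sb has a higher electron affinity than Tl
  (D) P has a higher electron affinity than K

(B)

The general trend: electron affinity increases across a period and decreases down a group.
(A) Cl (period 3, group 17) vs Cs (period 6, group 1): the stated order agrees with the simple trend.
(B) Ge (period 4, group 14) vs As (period 4, group 15): the stated order contradicts the simple trend.
(C) Sb (period 5, group 15) vs Tl (period 6, group 13): the stated order agrees with the simple trend.
(D) P (period 3, group 15) vs K (period 4, group 1): the stated order agrees with the simple trend.
The exception is (B): adding an electron to As's half-filled 4p³ is unfavourable, so Ge (4p²) has the more exothermic EA.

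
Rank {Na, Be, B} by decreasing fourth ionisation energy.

After 3 electrons have been removed, what remains? Na³⁺ is already 2 electrons into the core; Be³⁺ is already 1 electron into the core; B³⁺ is the bare [He] core.
All of these are removing an electron from a noble-gas core or deeper; the smaller core (lower principal quantum number) is held far more tightly, and within a period the higher nuclear charge binds the same core more tightly.
Approximate IE_4 values (kJ/mol): Na 9543, Be 21007, B 25026.
Putting it together, IE_4: Na < Be < B.

B > Be > Na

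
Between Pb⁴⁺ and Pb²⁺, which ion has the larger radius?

Both ions have Z = 82 protons, but Pb⁴⁺ has lost more electrons, so its remaining electrons feel a larger effective nuclear charge per electron and are pulled in more tightly.
Higher positive charge → smaller ion, so Pb²⁺ > Pb⁴⁺.

Pb²⁺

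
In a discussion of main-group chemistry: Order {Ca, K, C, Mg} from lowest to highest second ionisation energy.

After 1 electron has been removed, what remains? Ca⁺ still has 1 valence electron; K⁺ is the bare [Ar] core; C⁺ still has 3 valence electrons; Mg⁺ still has 1 valence electron.
Core electrons are held far more tightly than valence electrons, so K tops the IE_2 order.
Valence configurations: Ca⁺ [Ar]4s¹, C⁺ [He]2s²2p¹, Mg⁺ [Ne]3s¹.
Tabulated IE_2 (kJ/mol): Ca 1145, K 3052, C 2353, Mg 1451.
So the second ionization energies run Ca < Mg < C < K.

Ca < Mg < C < K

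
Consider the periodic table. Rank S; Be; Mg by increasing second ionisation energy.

After 1 electron has been removed, what remains? S⁺ still has 5 valence electrons; Be⁺ still has 1 valence electron; Mg⁺ still has 1 valence electron.
All are still removing valence electrons, so compare the +1 ions as you would atoms: IE_2 generally rises across a period (higher Z_eff) and falls down a group (larger shell), subject to the usual subshell exceptions.
Valence configurations: S⁺ [Ne]3s²3p³, Be⁺ [He]2s¹, Mg⁺ [Ne]3s¹.
Approximate IE_2 values (kJ/mol): S 2252, Be 1757, Mg 1451.
Overall IE_2 order: Mg < Be < S.

Mg, Be, S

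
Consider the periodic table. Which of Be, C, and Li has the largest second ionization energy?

After 1 electron has been removed, what remains? Be⁺ still has 1 valence electron; C⁺ still has 3 valence electrons; Li⁺ is the bare [He] core.
Core electrons are held far more tightly than valence electrons, so Li tops the IE_2 order.
Valence configurations: Be⁺ [He]2s¹, C⁺ [He]2s²2p¹.
The numbers (kJ/mol): Be 1757, C 2353, Li 7298.
Putting it together, IE_2: Be < C < Li.

Li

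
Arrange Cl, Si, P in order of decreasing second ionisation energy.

Cl, P, Si

After 1 electron has been removed, what remains? Cl⁺ still has 6 valence electrons; Si⁺ still has 3 valence electrons; P⁺ still has 4 valence electrons.
All are still removing valence electrons, so compare the +1 ions as you would atoms: IE_2 generally rises across a period (higher Z_eff) and falls down a group (larger shell), subject to the usual subshell exceptions.
Valence configurations: Cl⁺ [Ne]3s²3p⁴, Si⁺ [Ne]3s²3p¹, P⁺ [Ne]3s²3p².
The numbers (kJ/mol): Cl 2298, Si 1577, P 1907.
Putting it together, IE_2: Si < P < Cl.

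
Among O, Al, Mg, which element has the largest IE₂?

The second ionization energy removes an electron from the +1 ion. For each element: O⁺ still has 5 valence electrons; Al⁺ still has 2 valence electrons; Mg⁺ still has 1 valence electron.
All are still removing valence electrons, so compare the +1 ions as you would atoms: IE_2 generally rises across a period (higher Z_eff) and falls down a group (larger shell), subject to the usual subshell exceptions.
Valence configurations: O⁺ [He]2s²2p³, Al⁺ [Ne]3s², Mg⁺ [Ne]3s¹.
Tabulated IE_2 (kJ/mol): O 3388, Al 1817, Mg 1451.
Overall IE_2 order: Mg < Al < O.

O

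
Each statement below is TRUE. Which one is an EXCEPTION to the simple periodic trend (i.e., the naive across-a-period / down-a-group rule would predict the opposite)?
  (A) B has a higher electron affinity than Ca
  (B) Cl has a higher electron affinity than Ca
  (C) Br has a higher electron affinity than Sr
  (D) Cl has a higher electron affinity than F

(D)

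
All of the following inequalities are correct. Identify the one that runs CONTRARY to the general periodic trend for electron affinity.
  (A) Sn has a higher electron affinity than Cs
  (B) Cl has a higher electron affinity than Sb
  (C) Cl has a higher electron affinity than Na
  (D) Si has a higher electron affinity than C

The general trend: electron affinity increases across a period and decreases down a group.
(A) Sn (period 5, group 14) vs Cs (period 6, group 1): the stated order agrees with the simple trend.
(B) Cl (period 3, group 17) vs Sb (period 5, group 15): the stated order agrees with the simple trend.
(C) Cl (period 3, group 17) vs Na (period 3, group 1): the stated order agrees with the simple trend.
(D) Si (period 3, group 14) vs C (period 2, group 14): the stated order contradicts the simple trend.
The exception is (D): Si's larger, more diffuse 3p orbitals accept an added electron slightly more readily than C's compact 2p.

(D)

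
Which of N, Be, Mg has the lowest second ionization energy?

Mg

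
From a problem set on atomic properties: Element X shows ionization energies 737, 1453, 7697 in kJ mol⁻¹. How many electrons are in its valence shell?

2

Look for the largest jump between consecutive ionization energies: IE3/IE2 ≈ 5.3, far larger than any earlier ratio.
That jump marks the point where a core electron is being removed. So the atom has 2 valence electrons.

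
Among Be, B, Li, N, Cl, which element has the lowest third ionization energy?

IE_3 is the cost of taking one more electron from the +2 cation: Be²⁺ is the bare [He] core; B²⁺ still has 1 valence electron; Li²⁺ is already 1 electron into the core; N²⁺ still has 3 valence electrons; Cl²⁺ still has 5 valence electrons.
Pulling an electron out of a noble-gas core costs far more than removing a remaining valence electron, so Li and Be sit at the high end of IE_3.
Valence configurations: B²⁺ [He]2s¹, N²⁺ [He]2s²2p¹, Cl²⁺ [Ne]3s²3p³.
Tabulated IE_3 (kJ/mol): Be 14849, B 3660, Li 11815, N 4578, Cl 3822.
Overall IE_3 order: B < Cl < N < Li < Be.

B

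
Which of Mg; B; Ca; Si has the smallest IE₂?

Ca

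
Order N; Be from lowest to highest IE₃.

N < Be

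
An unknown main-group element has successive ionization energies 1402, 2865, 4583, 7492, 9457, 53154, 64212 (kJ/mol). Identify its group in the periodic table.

Group 15

Look for the largest jump between consecutive ionization energies: IE6/IE5 ≈ 5.6, far larger than any earlier ratio.
That jump marks the point where a core electron is being removed. So the atom has 5 valence electrons.
A main-group element with 5 valence electrons is in group 15.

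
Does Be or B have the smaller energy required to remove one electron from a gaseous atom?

B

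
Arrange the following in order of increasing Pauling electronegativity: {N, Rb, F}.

Rb, N, F

N is in period 2, group 15; F is in period 2, group 17; Rb is in period 5, group 1.
EN rises left→right (higher Z_eff, smaller atoms) and falls top→bottom (larger, more shielded atoms).
These span different periods and groups, so the two trends combine.
N > Rb: both effects reinforce here, so N is clearly the higher of the two.
F > N: F lies to the right of N in period 2, so the across-period effect alone puts F higher.
Approximate values (Pauling): N 3.04, F 3.98, Rb 0.82.
So from lowest to highest: Rb < N < F.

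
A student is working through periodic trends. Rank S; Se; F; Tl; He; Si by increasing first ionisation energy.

Tl < Si < Se < S < F < He

Removing the outermost electron gets harder across a period and easier down a group.
Neither a single period nor a single group — weigh both effects.
Si > Tl: relative to Tl, both the across-period and down-group shifts push Si's first ionization energy up.
Se > Si: the two effects oppose for this pair; the across-period effect wins (941 vs 786 kJ/mol).
S > Se: they share group 16; the group trend gives S the larger value.
F > S: relative to S, both the across-period and down-group shifts push F's first ionization energy up.
He > F: both effects reinforce here, so He is clearly the higher of the two.
For reference (kJ/mol): He 2372, F 1681, Si 786, S 1000, Se 941, Tl 589.
So from lowest to highest: Tl < Si < Se < S < F < He.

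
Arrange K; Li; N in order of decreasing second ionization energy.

Li > K > N

Consider each +1 ion: K⁺ is the bare [Ar] core; Li⁺ is the bare [He] core; N⁺ still has 4 valence electrons.
Core electrons are held far more tightly than valence electrons, so K and Li top the IE_2 order.
Tabulated IE_2 (kJ/mol): K 3052, Li 7298, N 2856.
So the second ionization energies run N < K < Li.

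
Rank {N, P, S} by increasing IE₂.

P < S < N

After 1 electron has been removed, what remains? N⁺ still has 4 valence electrons; P⁺ still has 4 valence electrons; S⁺ still has 5 valence electrons.
All are still removing valence electrons, so compare the +1 ions as you would atoms: IE_2 generally rises across a period (higher Z_eff) and falls down a group (larger shell), subject to the usual subshell exceptions.
Valence configurations: N⁺ [He]2s²2p², P⁺ [Ne]3s²3p², S⁺ [Ne]3s²3p³.
Approximate IE_2 values (kJ/mol): N 2856, P 1907, S 2252.
Putting it together, IE_2: P < S < N.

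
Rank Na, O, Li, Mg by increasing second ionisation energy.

Consider each +1 ion: Na⁺ is the bare [Ne] core; O⁺ still has 5 valence electrons; Li⁺ is the bare [He] core; Mg⁺ still has 1 valence electron.
Core electrons are held far more tightly than valence electrons, so Na and Li top the IE_2 order.
Valence configurations: O⁺ [He]2s²2p³, Mg⁺ [Ne]3s¹.
Tabulated IE_2 (kJ/mol): Na 4562, O 3388, Li 7298, Mg 1451.
Overall IE_2 order: Mg < O < Na < Li.

Mg < O < Na < Li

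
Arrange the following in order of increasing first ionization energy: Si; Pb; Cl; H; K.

K < Pb < Si < Cl < H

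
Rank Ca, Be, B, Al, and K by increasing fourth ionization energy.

K, Ca, Al, Be, B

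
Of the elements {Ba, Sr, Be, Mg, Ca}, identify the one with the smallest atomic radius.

Be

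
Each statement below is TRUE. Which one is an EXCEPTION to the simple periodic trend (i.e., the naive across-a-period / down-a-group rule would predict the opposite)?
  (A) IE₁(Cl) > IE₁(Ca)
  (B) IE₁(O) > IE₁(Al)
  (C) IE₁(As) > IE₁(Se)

The general trend: first ionization energy increases across a period and decreases down a group.
(A) Cl (period 3, group 17) vs Ca (period 4, group 2): the stated order agrees with the simple trend.
(B) O (period 2, group 16) vs Al (period 3, group 13): the stated order agrees with the simple trend.
(C) As (period 4, group 15) vs Se (period 4, group 16): the stated order contradicts the simple trend.
The exception is (C): Se (4p⁴) ionizes more easily than half-filled As (4p³).

(C)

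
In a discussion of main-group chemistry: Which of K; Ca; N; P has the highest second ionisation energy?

K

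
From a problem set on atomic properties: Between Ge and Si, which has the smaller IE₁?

Ge

Si is in period 3, group 14; Ge is in period 4, group 14.
IE₁ increases left→right with effective nuclear charge and decreases top→bottom as the valence shell moves farther out.
All are in group 14, so first ionization energy increases up the group.
So Ge has the smaller IE₁ (Ge < Si).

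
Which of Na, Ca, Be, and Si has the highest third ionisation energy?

After 2 electrons have been removed, what remains? Na²⁺ is already 1 electron into the core; Ca²⁺ is the bare [Ar] core; Be²⁺ is the bare [He] core; Si²⁺ still has 2 valence electrons.
Breaking into a closed-shell core is much more expensive than removing a leftover valence electron — Ca, Na and Be have the largest IE_3 here.
Approximate IE_3 values (kJ/mol): Na 6910, Ca 4912, Be 14849, Si 3232.
So the third ionization energies run Si < Ca < Na < Be.

Be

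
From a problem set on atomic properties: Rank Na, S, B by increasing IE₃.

S < B < Na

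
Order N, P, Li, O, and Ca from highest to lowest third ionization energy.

Li > O > Ca > N > P

The third ionization energy removes an electron from the +2 ion. For each element: N²⁺ still has 3 valence electrons; P²⁺ still has 3 valence electrons; Li²⁺ is already 1 electron into the core; O²⁺ still has 4 valence electrons; Ca²⁺ is the bare [Ar] core.
Usually core removal costs more than valence removal, but here the competition is close: a tightly held n=2 valence electron can cost more to remove than an n=3 core electron, so the actual values have to decide it.
Valence configurations: N²⁺ [He]2s²2p¹, P²⁺ [Ne]3s²3p¹, O²⁺ [He]2s²2p².
The numbers (kJ/mol): N 4578, P 2914, Li 11815, O 5300, Ca 4912.
So the third ionization energies run P < N < Ca < O < Li.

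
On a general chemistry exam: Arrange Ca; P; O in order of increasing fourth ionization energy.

P < Ca < O

After 3 electrons have been removed, what remains? Ca³⁺ is already 1 electron into the core; P³⁺ still has 2 valence electrons; O³⁺ still has 3 valence electrons.
Usually core removal costs more than valence removal, but here the competition is close: a tightly held n=2 valence electron can cost more to remove than an n=3 core electron, so the actual values have to decide it.
Valence configurations: P³⁺ [Ne]3s², O³⁺ [He]2s²2p¹.
The numbers (kJ/mol): Ca 6491, P 4964, O 7469.
So the fourth ionization energies run P < Ca < O.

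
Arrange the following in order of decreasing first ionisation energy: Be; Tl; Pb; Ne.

Ne > Be > Pb > Tl

First ionization energy rises across a period (greater Z_eff holds electrons more tightly) and falls down a group (valence electrons are farther from the nucleus).
Here both period and group differ, so the two effects have to be weighed against each other.
Pb > Tl: both are in period 6; the period trend gives Pb the larger value.
Be > Pb: the two effects oppose for this pair; the down-group effect wins (900 vs 716 kJ/mol).
Ne > Be: Ne lies to the right of Be in period 2, so the across-period effect alone puts Ne higher.
Approximate values (kJ/mol): Be 900, Ne 2081, Tl 589, Pb 716.
So from highest to lowest: Ne > Be > Pb > Tl.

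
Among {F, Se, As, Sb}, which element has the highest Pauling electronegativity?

Atoms toward the upper right of the periodic table pull bonding electrons most strongly.
Here both period and group differ, so the two effects have to be weighed against each other.
As > Sb: As sits above Sb in group 15, so the down-group effect alone puts As higher.
Se > As: Se lies to the right of As in period 4, so the across-period effect alone puts Se higher.
F > Se: relative to Se, both the across-period and down-group shifts push F's electronegativity up.
For reference (Pauling): F 3.98, As 2.18, Se 2.55, Sb 2.05.
The highest Pauling electronegativity among these belongs to F.

F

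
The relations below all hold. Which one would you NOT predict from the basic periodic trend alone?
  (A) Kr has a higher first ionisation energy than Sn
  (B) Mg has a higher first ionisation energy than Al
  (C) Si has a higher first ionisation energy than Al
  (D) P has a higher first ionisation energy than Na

The general trend: first ionisation energy increases across a period and decreases down a group.
(A) Kr (period 4, group 18) vs Sn (period 5, group 14): the stated order agrees with the simple trend.
(B) Mg (period 3, group 2) vs Al (period 3, group 13): the stated order contradicts the simple trend.
(C) Si (period 3, group 14) vs Al (period 3, group 13): the stated order agrees with the simple trend.
(D) P (period 3, group 15) vs Na (period 3, group 1): the stated order agrees with the simple trend.
The exception is (B): Al's single 3p electron is easier to remove than one from Mg's filled 3s².

(B)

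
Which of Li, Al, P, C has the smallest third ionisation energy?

Consider each +2 ion: Li²⁺ is already 1 electron into the core; Al²⁺ still has 1 valence electron; P²⁺ still has 3 valence electrons; C²⁺ still has 2 valence electrons.
Breaking into a closed-shell core is much more expensive than removing a leftover valence electron — Li has the largest IE_3 here.
Valence configurations: Al²⁺ [Ne]3s¹, P²⁺ [Ne]3s²3p¹, C²⁺ [He]2s².
Approximate IE_3 values (kJ/mol): Li 11815, Al 2745, P 2914, C 4620.
Putting it together, IE_3: Al < P < C < Li.

Al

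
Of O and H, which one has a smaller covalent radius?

Radius decreases left→right (rising Z_eff, same n) and increases top→bottom (higher n).
These span different periods and groups, so the two trends combine.
O > H: period and group pull opposite ways; the down-group shift dominates (63 vs 32 pm).
Approximate values (pm): H 32, O 63.
So H has the smaller covalent radius (H < O).

H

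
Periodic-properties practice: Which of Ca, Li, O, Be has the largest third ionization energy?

Be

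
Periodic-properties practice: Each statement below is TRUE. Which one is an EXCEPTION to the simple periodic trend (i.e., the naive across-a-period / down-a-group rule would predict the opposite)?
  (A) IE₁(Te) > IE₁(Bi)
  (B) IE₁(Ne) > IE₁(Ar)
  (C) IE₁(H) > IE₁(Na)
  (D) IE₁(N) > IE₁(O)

(D)

The general trend: first ionization energy increases across a period and decreases down a group.
(A) Te (period 5, group 16) vs Bi (period 6, group 15): the stated order agrees with the simple trend.
(B) Ne (period 2, group 18) vs Ar (period 3, group 18): the stated order agrees with the simple trend.
(C) H (period 1, group 1) vs Na (period 3, group 1): the stated order agrees with the simple trend.
(D) N (period 2, group 15) vs O (period 2, group 16): the stated order contradicts the simple trend.
The exception is (D): pairing an electron in O's 2p⁴ costs repulsion energy, so O ionizes more easily than half-filled N (2p³).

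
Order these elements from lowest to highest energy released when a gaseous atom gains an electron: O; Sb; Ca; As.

Atoms with high Z_eff and room in the valence shell (especially the halogens) have the most exothermic electron affinities.
These span different periods and groups, so the two trends combine.
As > Ca: both are in period 4; the period trend gives As the larger value.
Sb > As: this pair runs against the simple trend — see the exception note.
O > Sb: both effects reinforce here, so O is clearly the higher of the two.
Note the exception: Sb has a higher electron affinity than As, contrary to the simple trend — both are half-filled np³, but the pairing/repulsion penalty for the added electron shrinks as the p orbitals become larger and more diffuse down the group, and for Sb that outweighs the weaker nuclear attraction.
For reference (kJ/mol): O 141, Ca 2, As 78, Sb 103.
So from lowest to highest: Ca < As < Sb < O.

Ca < As < Sb < O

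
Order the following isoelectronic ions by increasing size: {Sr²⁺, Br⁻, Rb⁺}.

Sr²⁺ < Rb⁺ < Br⁻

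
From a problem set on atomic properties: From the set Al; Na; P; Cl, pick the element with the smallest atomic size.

Cl

Na is in period 3, group 1; Al is in period 3, group 13; P is in period 3, group 15; Cl is in period 3, group 17.
Radius decreases left→right (rising Z_eff, same n) and increases top→bottom (higher n).
All lie in period 3, so atomic radius increases right to left.
The smallest atomic size among these belongs to Cl.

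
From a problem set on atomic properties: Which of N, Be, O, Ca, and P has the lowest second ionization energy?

Ca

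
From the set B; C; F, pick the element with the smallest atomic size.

F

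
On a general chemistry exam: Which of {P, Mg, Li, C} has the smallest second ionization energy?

The second ionization energy removes an electron from the +1 ion. For each element: P⁺ still has 4 valence electrons; Mg⁺ still has 1 valence electron; Li⁺ is the bare [He] core; C⁺ still has 3 valence electrons.
Core electrons are held far more tightly than valence electrons, so Li tops the IE_2 order.
Valence configurations: P⁺ [Ne]3s²3p², Mg⁺ [Ne]3s¹, C⁺ [He]2s²2p¹.
The numbers (kJ/mol): P 1907, Mg 1451, Li 7298, C 2353.
So the second ionization energies run Mg < P < C < Li.

Mg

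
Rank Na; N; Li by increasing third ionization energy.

N, Na, Li

After 2 electrons have been removed, what remains? Na²⁺ is already 1 electron into the core; N²⁺ still has 3 valence electrons; Li²⁺ is already 1 electron into the core.
Breaking into a closed-shell core is much more expensive than removing a leftover valence electron — Na and Li have the largest IE_3 here.
Tabulated IE_3 (kJ/mol): Na 6910, N 4578, Li 11815.
Overall IE_3 order: N < Na < Li.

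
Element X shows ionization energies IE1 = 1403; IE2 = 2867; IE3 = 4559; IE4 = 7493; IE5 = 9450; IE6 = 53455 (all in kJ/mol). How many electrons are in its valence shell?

5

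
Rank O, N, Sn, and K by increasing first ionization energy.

First ionization energy rises across a period (greater Z_eff holds electrons more tightly) and falls down a group (valence electrons are farther from the nucleus).
Neither a single period nor a single group — weigh both effects.
Sn > K: period and group pull opposite ways; the across-period shift dominates (709 vs 419 kJ/mol).
O > Sn: relative to Sn, both the across-period and down-group shifts push O's first ionization energy up.
N > O: this pair runs against the simple trend — see the exception note.
Note the exception: N has a higher first ionization energy than O, contrary to the simple trend — pairing an electron in O's 2p⁴ costs repulsion energy, so O ionizes more easily than half-filled N (2p³).
Approximate values (kJ/mol): N 1402, O 1314, K 419, Sn 709.
So from lowest to highest: K < Sn < O < N.

K, Sn, O, N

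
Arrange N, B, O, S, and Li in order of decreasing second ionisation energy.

IE_2 is the cost of taking one more electron from the +1 cation: N⁺ still has 4 valence electrons; B⁺ still has 2 valence electrons; O⁺ still has 5 valence electrons; S⁺ still has 5 valence electrons; Li⁺ is the bare [He] core.
Pulling an electron out of a noble-gas core costs far more than removing a remaining valence electron, so Li sits at the high end of IE_2.
Valence configurations: N⁺ [He]2s²2p², B⁺ [He]2s², O⁺ [He]2s²2p³, S⁺ [Ne]3s²3p³.
Approximate IE_2 values (kJ/mol): N 2856, B 2427, O 3388, S 2252, Li 7298.
Overall IE_2 order: S < B < N < O < Li.

Li > O > N > B > S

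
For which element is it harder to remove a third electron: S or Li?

IE_3 is the cost of taking one more electron from the +2 cation: S²⁺ still has 4 valence electrons; Li²⁺ is already 1 electron into the core.
Core electrons are held far more tightly than valence electrons, so Li tops the IE_3 order.
The numbers (kJ/mol): S 3357, Li 11815.
Overall IE_3 order: S < Li.

Li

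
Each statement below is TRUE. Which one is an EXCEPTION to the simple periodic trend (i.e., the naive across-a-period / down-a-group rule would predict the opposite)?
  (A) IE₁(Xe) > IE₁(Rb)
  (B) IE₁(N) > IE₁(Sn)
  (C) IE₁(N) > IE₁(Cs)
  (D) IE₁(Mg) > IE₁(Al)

(D)

The general trend: first ionization energy increases across a period and decreases down a group.
(A) Xe (period 5, group 18) vs Rb (period 5, group 1): the stated order agrees with the simple trend.
(B) N (period 2, group 15) vs Sn (period 5, group 14): the stated order agrees with the simple trend.
(C) N (period 2, group 15) vs Cs (period 6, group 1): the stated order agrees with the simple trend.
(D) Mg (period 3, group 2) vs Al (period 3, group 13): the stated order contradicts the simple trend.
The exception is (D): Al's single 3p electron is easier to remove than one from Mg's filled 3s².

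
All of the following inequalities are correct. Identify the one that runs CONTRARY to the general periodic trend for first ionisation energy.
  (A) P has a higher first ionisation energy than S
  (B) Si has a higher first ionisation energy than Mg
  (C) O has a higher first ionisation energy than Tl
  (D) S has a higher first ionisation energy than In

(A)

The general trend: first ionisation energy increases across a period and decreases down a group.
(A) P (period 3, group 15) vs S (period 3, group 16): the stated order contradicts the simple trend.
(B) Si (period 3, group 14) vs Mg (period 3, group 2): the stated order agrees with the simple trend.
(C) O (period 2, group 16) vs Tl (period 6, group 13): the stated order agrees with the simple trend.
(D) S (period 3, group 16) vs In (period 5, group 13): the stated order agrees with the simple trend.
The exception is (A): S (3p⁴) ionizes more easily than half-filled P (3p³) because the paired 3p electron in S is pushed out by e⁻–e⁻ repulsion.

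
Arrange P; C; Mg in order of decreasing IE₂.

C > P > Mg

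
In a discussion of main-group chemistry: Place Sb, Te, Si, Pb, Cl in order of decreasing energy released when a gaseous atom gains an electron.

EA tends to increase across a period and decrease down a group, though the pattern is less regular than for IE or radius.
Here both period and group differ, so the two effects have to be weighed against each other.
Sb > Pb: both effects reinforce here, so Sb is clearly the higher of the two.
Si > Sb: the two effects oppose for this pair; the down-group effect wins (134 vs 103 kJ/mol).
Te > Si: the two effects oppose for this pair; the across-period effect wins (190 vs 134 kJ/mol).
Cl > Te: relative to Te, both the across-period and down-group shifts push Cl's electron affinity up.
Approximate values (kJ/mol): Si 134, Cl 349, Sb 103, Te 190, Pb 35.
So from highest to lowest: Cl > Te > Si > Sb > Pb.

Cl, Te, Si, Sb, Pb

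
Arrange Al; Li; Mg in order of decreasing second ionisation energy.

Li > Al > Mg

IE_2 is the cost of taking one more electron from the +1 cation: Al⁺ still has 2 valence electrons; Li⁺ is the bare [He] core; Mg⁺ still has 1 valence electron.
Core electrons are held far more tightly than valence electrons, so Li tops the IE_2 order.
Valence configurations: Al⁺ [Ne]3s², Mg⁺ [Ne]3s¹.
Tabulated IE_2 (kJ/mol): Al 1817, Li 7298, Mg 1451.
Overall IE_2 order: Mg < Al < Li.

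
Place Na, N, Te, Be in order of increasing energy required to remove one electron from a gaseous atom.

Na, Te, Be, N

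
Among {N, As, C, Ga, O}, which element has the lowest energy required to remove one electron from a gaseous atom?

Ga

First ionization energy rises across a period (greater Z_eff holds electrons more tightly) and falls down a group (valence electrons are farther from the nucleus).
Here both period and group differ, so the two effects have to be weighed against each other.
As > Ga: both are in period 4; the period trend gives As the larger value.
C > As: period and group pull opposite ways; the down-group shift dominates (1086 vs 947 kJ/mol).
O > C: O lies to the right of C in period 2, so the across-period effect alone puts O higher.
N > O: this pair runs against the simple trend — see the exception note.
Note the exception: N has a higher first ionization energy than O, contrary to the simple trend — pairing an electron in O's 2p⁴ costs repulsion energy, so O ionizes more easily than half-filled N (2p³).
Tabulated first ionization energy (kJ/mol): C 1086, N 1402, O 1314, Ga 579, As 947.
The lowest energy required to remove one electron from a gaseous atom among these belongs to Ga.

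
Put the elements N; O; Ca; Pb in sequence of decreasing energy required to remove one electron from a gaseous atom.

N is in period 2, group 15; O is in period 2, group 16; Ca is in period 4, group 2; Pb is in period 6, group 14.
Across a period the outer electron is held more tightly (higher IE₁); down a group it sits in a higher shell, more shielded, and comes off more easily.
These span different periods and groups, so the two trends combine.
Pb > Ca: the two effects oppose for this pair; the across-period effect wins (716 vs 590 kJ/mol).
O > Pb: both effects reinforce here, so O is clearly the higher of the two.
N > O: this pair runs against the simple trend — see the exception note.
Note the exception: N has a higher first ionization energy than O, contrary to the simple trend — pairing an electron in O's 2p⁴ costs repulsion energy, so O ionizes more easily than half-filled N (2p³).
Tabulated first ionization energy (kJ/mol): N 1402, O 1314, Ca 590, Pb 716.
So from highest to lowest: N > O > Pb > Ca.

N > O > Pb > Ca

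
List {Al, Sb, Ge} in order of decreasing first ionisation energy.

Al is in period 3, group 13; Ge is in period 4, group 14; Sb is in period 5, group 15.
First ionization energy rises across a period (greater Z_eff holds electrons more tightly) and falls down a group (valence electrons are farther from the nucleus).
These sit on a diagonal, where the across-period and down-group effects partly cancel.
Ge > Al: period and group pull opposite ways; the across-period shift dominates (762 vs 578 kJ/mol).
Sb > Ge: period and group pull opposite ways; the across-period shift dominates (831 vs 762 kJ/mol).
Approximate values (kJ/mol): Al 578, Ge 762, Sb 831.
So from highest to lowest: Sb > Ge > Al.

Sb > Ge > Al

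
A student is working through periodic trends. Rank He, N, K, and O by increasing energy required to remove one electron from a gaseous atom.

K < O < N < He

He is in period 1, group 18; N is in period 2, group 15; O is in period 2, group 16; K is in period 4, group 1.
Across a period the outer electron is held more tightly (higher IE₁); down a group it sits in a higher shell, more shielded, and comes off more easily.
These span different periods and groups, so the two trends combine.
O > K: both effects reinforce here, so O is clearly the higher of the two.
N > O: this pair runs against the simple trend — see the exception note.
He > N: relative to N, both the across-period and down-group shifts push He's first ionization energy up.
Note the exception: N has a higher first ionization energy than O, contrary to the simple trend — pairing an electron in O's 2p⁴ costs repulsion energy, so O ionizes more easily than half-filled N (2p³).
Tabulated first ionization energy (kJ/mol): He 2372, N 1402, O 1314, K 419.
So from lowest to highest: K < O < N < He.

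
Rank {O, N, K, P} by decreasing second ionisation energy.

O > K > N > P

After 1 electron has been removed, what remains? O⁺ still has 5 valence electrons; N⁺ still has 4 valence electrons; K⁺ is the bare [Ar] core; P⁺ still has 4 valence electrons.
Usually core removal costs more than valence removal, but here the competition is close: a tightly held n=2 valence electron can cost more to remove than an n=3 core electron, so the actual values have to decide it.
Valence configurations: O⁺ [He]2s²2p³, N⁺ [He]2s²2p², P⁺ [Ne]3s²3p².
The numbers (kJ/mol): O 3388, N 2856, K 3052, P 1907.
Putting it together, IE_2: P < N < K < O.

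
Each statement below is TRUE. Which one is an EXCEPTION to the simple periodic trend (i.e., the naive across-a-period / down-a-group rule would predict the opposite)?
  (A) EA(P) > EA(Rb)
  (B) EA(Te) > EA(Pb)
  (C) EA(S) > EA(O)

(C)

The general trend: electron affinity increases across a period and decreases down a group.
(A) P (period 3, group 15) vs Rb (period 5, group 1): the stated order agrees with the simple trend.
(B) Te (period 5, group 16) vs Pb (period 6, group 14): the stated order agrees with the simple trend.
(C) S (period 3, group 16) vs O (period 2, group 16): the stated order contradicts the simple trend.
The exception is (C): the compact 2p subshell of O repels the added electron more than S's larger 3p does.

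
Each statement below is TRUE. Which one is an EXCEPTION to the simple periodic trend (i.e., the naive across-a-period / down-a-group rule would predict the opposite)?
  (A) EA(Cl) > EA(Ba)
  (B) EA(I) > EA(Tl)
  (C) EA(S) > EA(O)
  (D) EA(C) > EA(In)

(C)

The general trend: electron affinity increases across a period and decreases down a group.
(A) Cl (period 3, group 17) vs Ba (period 6, group 2): the stated order agrees with the simple trend.
(B) I (period 5, group 17) vs Tl (period 6, group 13): the stated order agrees with the simple trend.
(C) S (period 3, group 16) vs O (period 2, group 16): the stated order contradicts the simple trend.
(D) C (period 2, group 14) vs In (period 5, group 13): the stated order agrees with the simple trend.
The exception is (C): the compact 2p subshell of O repels the added electron more than S's larger 3p does.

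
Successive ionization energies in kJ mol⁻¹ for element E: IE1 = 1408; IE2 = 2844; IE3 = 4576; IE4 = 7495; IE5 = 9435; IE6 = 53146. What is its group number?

Group 15

Look for the largest jump between consecutive ionization energies: IE6/IE5 ≈ 5.6, far larger than any earlier ratio.
That jump marks the point where a core electron is being removed. So the atom has 5 valence electrons.
A main-group element with 5 valence electrons is in group 15.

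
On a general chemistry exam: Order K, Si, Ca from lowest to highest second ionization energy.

The second ionization energy removes an electron from the +1 ion. For each element: K⁺ is the bare [Ar] core; Si⁺ still has 3 valence electrons; Ca⁺ still has 1 valence electron.
Core electrons are held far more tightly than valence electrons, so K tops the IE_2 order.
Valence configurations: Si⁺ [Ne]3s²3p¹, Ca⁺ [Ar]4s¹.
Approximate IE_2 values (kJ/mol): K 3052, Si 1577, Ca 1145.
So the second ionization energies run Ca < Si < K.

Ca, Si, K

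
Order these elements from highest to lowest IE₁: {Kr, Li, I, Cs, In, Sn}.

Kr, I, Sn, In, Li, Cs

Across a period the outer electron is held more tightly (higher IE₁); down a group it sits in a higher shell, more shielded, and comes off more easily.
These span different periods and groups, so the two trends combine.
Li > Cs: they share group 1; the group trend gives Li the larger value.
In > Li: period and group pull opposite ways; the across-period shift dominates (558 vs 520 kJ/mol).
Sn > In: Sn lies to the right of In in period 5, so the across-period effect alone puts Sn higher.
I > Sn: I lies to the right of Sn in period 5, so the across-period effect alone puts I higher.
Kr > I: relative to I, both the across-period and down-group shifts push Kr's first ionization energy up.
Approximate values (kJ/mol): Li 520, Kr 1351, In 558, Sn 709, I 1008, Cs 376.
So from highest to lowest: Kr > I > Sn > In > Li > Cs.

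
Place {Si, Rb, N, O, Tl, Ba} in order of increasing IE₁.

Rb, Ba, Tl, Si, O, N

N is in period 2, group 15; O is in period 2, group 16; Si is in period 3, group 14; Rb is in period 5, group 1; Ba is in period 6, group 2; Tl is in period 6, group 13.
Removing the outermost electron gets harder across a period and easier down a group.
Neither a single period nor a single group — weigh both effects.
Ba > Rb: the two effects oppose for this pair; the across-period effect wins (503 vs 403 kJ/mol).
Tl > Ba: Tl lies to the right of Ba in period 6, so the across-period effect alone puts Tl higher.
Si > Tl: relative to Tl, both the across-period and down-group shifts push Si's first ionization energy up.
O > Si: both effects reinforce here, so O is clearly the higher of the two.
N > O: this pair runs against the simple trend — see the exception note.
Note the exception: N has a higher first ionization energy than O, contrary to the simple trend — pairing an electron in O's 2p⁴ costs repulsion energy, so O ionizes more easily than half-filled N (2p³).
For reference (kJ/mol): N 1402, O 1314, Si 786, Rb 403, Ba 503, Tl 589.
So from lowest to highest: Rb < Ba < Tl < Si < O < N.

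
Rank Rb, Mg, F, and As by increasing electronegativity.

Atoms toward the upper right of the periodic table pull bonding electrons most strongly.
Here both period and group differ, so the two effects have to be weighed against each other.
Mg > Rb: relative to Rb, both the across-period and down-group shifts push Mg's electronegativity up.
As > Mg: the two effects oppose for this pair; the across-period effect wins (2.18 vs 1.31).
F > As: both effects reinforce here, so F is clearly the higher of the two.
For reference (Pauling): F 3.98, Mg 1.31, As 2.18, Rb 0.82.
So from lowest to highest: Rb < Mg < As < F.

Rb < Mg < As < F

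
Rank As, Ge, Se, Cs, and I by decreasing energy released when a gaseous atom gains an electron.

I, Se, Ge, As, Cs

Ge is in period 4, group 14; As is in period 4, group 15; Se is in period 4, group 16; I is in period 5, group 17; Cs is in period 6, group 1.
EA tends to increase across a period and decrease down a group, though the pattern is less regular than for IE or radius.
Here both period and group differ, so the two effects have to be weighed against each other.
As > Cs: both effects reinforce here, so As is clearly the higher of the two.
Ge > As: this pair runs against the simple trend — see the exception note.
Se > Ge: Se lies to the right of Ge in period 4, so the across-period effect alone puts Se higher.
I > Se: the two effects oppose for this pair; the across-period effect wins (295 vs 195 kJ/mol).
Note the exception: Ge has a higher electron affinity than As, contrary to the simple trend — adding an electron to As's half-filled 4p³ is unfavourable, so Ge (4p²) has the more exothermic EA.
Tabulated electron affinity (kJ/mol): Ge 119, As 78, Se 195, I 295, Cs 46.
So from highest to lowest: I > Se > Ge > As > Cs.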